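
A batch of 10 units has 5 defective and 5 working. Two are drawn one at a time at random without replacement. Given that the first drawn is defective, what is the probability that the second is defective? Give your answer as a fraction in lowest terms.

After removing one defective, 9 remain: 4 defective and 5 working.
So the probability the next is defective is 4/9.

4/9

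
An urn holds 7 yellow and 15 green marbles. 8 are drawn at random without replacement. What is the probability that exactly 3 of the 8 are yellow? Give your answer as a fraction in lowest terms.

The sample space is all 8-subsets of the 22: C(22,8) = 319770.
Selections with exactly 3 yellow: choose 3 of the 7 yellow and 5 of the 15 green, C(7,3)·C(15,5) = 35·3003 = 105105.
Probability = 105105/319770 = 637/1938.

637/1938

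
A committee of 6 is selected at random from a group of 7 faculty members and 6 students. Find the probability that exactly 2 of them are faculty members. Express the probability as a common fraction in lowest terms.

105/572

Total number of selections: C(13,6) = 1716.
Selections with exactly 2 faculty members: choose 2 of the 7 faculty members and 4 of the 6 students, C(7,2)·C(6,4) = 21·15 = 315.
Probability = 315/1716 = 105/572.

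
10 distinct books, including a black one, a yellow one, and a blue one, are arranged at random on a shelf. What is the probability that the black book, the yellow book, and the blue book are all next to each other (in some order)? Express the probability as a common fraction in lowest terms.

There are 10! = 3628800 arrangements.
Treat the three as one block: 8! placements × 3! orders within the block = 40320·6 = 241920.
Probability = 241920/3628800 = 1/15.

1/15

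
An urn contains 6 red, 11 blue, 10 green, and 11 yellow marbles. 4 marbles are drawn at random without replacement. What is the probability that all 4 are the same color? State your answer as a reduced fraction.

59/4921

There are C(38,4) = 73815 ways to draw 4 marbles.
All same color: C(6,4) + C(11,4) + C(10,4) + C(11,4) = 15 + 330 + 210 + 330 = 885.
Probability = 885/73815 = 59/4921.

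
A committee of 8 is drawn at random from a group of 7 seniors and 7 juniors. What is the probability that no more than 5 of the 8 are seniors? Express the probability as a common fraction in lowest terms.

37/39

There are C(14,8) = 3003 ways to choose the 8.
Count the complement (more than 5 seniors): C(7,6)·C(7,2) + C(7,7)·C(7,1) = 147 + 7 = 154.
Probability = 1 − 154/3003 = 2849/3003 = 37/39.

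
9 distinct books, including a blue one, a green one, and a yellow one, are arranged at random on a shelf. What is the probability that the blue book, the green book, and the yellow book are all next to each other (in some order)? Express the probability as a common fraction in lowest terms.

1/12

There are 9! = 362880 arrangements.
Treat the three as one block: 7! placements × 3! orders within the block = 5040·6 = 30240.
Probability = 30240/362880 = 1/12.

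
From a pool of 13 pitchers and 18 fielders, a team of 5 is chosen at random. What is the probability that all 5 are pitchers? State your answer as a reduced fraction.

143/18879

There are C(31,5) = 169911 possible selections.
Selections with all pitchers: C(13,5) = 1287.
Probability = 1287/169911 = 143/18879.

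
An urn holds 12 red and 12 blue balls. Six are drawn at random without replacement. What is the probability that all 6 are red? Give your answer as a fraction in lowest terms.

3/437

There are C(24,6) = 134596 possible selections.
Selections with all red: C(12,6) = 924.
Probability = 924/134596 = 3/437.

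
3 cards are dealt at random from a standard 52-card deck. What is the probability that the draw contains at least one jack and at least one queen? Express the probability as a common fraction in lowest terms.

There are C(52,3) = 22100 possible draws.
By inclusion-exclusion on the complements, draws missing all jacks or all queens: C(48,3) + C(48,3) − C(44,3) = 17296 + 17296 − 13244 = 21348.
So draws with at least one of each: 22100 − 21348 = 752, probability 752/22100 = 188/5525.

188/5525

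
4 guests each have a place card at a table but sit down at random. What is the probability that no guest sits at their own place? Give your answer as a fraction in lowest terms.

There are 4! = 24 seatings.
By inclusion-exclusion, seatings with no fixed points: C(4,0)·4! − C(4,1)·3! + C(4,2)·2! − C(4,3)·1! + C(4,4)·0! = 9.
Probability = 9/24 = 3/8.

3/8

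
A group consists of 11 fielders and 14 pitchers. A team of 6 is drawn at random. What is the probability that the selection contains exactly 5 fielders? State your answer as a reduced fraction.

There are C(25,6) = 177100 ways to choose 6 from 25.
Selections with exactly 5 fielders: choose 5 of the 11 fielders and 1 of the 14 pitchers, C(11,5)·C(14,1) = 462·14 = 6468.
Probability = 6468/177100 = 21/575.

21/575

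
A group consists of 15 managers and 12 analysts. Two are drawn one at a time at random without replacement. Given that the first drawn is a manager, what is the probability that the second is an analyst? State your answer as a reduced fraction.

After removing one manager, 26 remain: 14 managers and 12 analysts.
So the probability the next is an analyst is 12/26 = 6/13.

6/13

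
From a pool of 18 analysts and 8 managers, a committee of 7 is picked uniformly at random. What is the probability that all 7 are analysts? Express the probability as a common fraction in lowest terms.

There are C(26,7) = 657800 possible selections.
Selections with all analysts: C(18,7) = 31824.
Probability = 31824/657800 = 306/6325.

306/6325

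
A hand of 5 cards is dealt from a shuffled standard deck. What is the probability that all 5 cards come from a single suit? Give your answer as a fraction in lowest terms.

There are C(52,5) = 2598960 possible 5-card hands.
Hands of one suit: 4 suits × C(13,5) = 4·1287 = 5148.
Probability = 5148/2598960 = 33/16660.

33/16660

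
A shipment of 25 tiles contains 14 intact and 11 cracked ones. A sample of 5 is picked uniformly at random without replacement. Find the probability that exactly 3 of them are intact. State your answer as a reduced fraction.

26/69

Total number of selections: C(25,5) = 53130.
Selections with exactly 3 intact: choose 3 of the 14 intact and 2 of the 11 cracked, C(14,3)·C(11,2) = 364·55 = 20020.
Probability = 20020/53130 = 26/69.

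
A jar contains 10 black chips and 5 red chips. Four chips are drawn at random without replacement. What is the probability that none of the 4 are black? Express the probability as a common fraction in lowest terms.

There are C(15,4) = 1365 possible selections.
Selections with no black (all red): C(5,4) = 5.
Probability = 5/1365 = 1/273.

1/273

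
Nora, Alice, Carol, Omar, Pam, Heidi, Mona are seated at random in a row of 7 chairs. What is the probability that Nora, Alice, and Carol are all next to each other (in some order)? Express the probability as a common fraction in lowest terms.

There are 7! = 5040 arrangements.
Treat the three as one block: 5! placements × 3! orders within the block = 120·6 = 720.
Probability = 720/5040 = 1/7.

1/7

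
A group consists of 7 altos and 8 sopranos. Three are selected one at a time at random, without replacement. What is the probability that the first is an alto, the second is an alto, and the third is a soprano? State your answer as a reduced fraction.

Multiply the conditional probabilities at each draw: 7/15 · 6/14 · 8/13 = 336/2730 = 8/65.

8/65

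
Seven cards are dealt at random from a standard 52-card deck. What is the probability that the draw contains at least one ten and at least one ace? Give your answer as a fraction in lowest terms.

There are C(52,7) = 133784560 possible draws.
By inclusion-exclusion on the complements, draws missing all tens or all aces: C(48,7) + C(48,7) − C(44,7) = 73629072 + 73629072 − 38320568 = 108937576.
So draws with at least one of each: 133784560 − 108937576 = 24846984, probability 24846984/133784560 = 3105873/16723070.

3105873/16723070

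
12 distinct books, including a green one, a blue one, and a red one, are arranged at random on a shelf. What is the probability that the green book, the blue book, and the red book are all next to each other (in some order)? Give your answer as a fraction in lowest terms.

There are 12! = 479001600 arrangements.
Treat the three as one block: 10! placements × 3! orders within the block = 3628800·6 = 21772800.
Probability = 21772800/479001600 = 1/22.

1/22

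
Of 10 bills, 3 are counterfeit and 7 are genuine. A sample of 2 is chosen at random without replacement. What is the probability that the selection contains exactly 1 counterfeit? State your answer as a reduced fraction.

The sample space is all 2-subsets of the 10: C(10,2) = 45.
Selections with exactly 1 counterfeit: choose 1 of the 3 counterfeit and 1 of the 7 genuine, C(3,1)·C(7,1) = 3·7 = 21.
Probability = 21/45 = 7/15.

7/15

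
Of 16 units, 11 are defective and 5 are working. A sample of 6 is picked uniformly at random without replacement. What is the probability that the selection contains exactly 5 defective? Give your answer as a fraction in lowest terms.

There are C(16,6) = 8008 ways to choose 6 from 16.
Selections with exactly 5 defective: choose 5 of the 11 defective and 1 of the 5 working, C(11,5)·C(5,1) = 462·5 = 2310.
Probability = 2310/8008 = 15/52.

15/52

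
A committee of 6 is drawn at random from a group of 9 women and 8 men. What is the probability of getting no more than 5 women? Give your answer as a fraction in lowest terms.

439/442

There are C(17,6) = 12376 ways to choose the 6.
The complement is exactly 6 women: C(9,6)·C(8,0) = 84.
Probability = 1 − 84/12376 = 12292/12376 = 439/442.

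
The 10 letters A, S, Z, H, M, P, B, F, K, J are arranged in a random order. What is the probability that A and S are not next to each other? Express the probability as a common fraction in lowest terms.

4/5

There are 10! = 3628800 arrangements.
Arrangements with A and S adjacent: 2·9! = 725760.
So not adjacent: 3628800 − 725760 = 2903040, probability 2903040/3628800 = 4/5.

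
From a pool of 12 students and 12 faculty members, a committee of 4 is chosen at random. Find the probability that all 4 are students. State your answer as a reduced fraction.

15/322

There are C(24,4) = 10626 possible selections.
Selections with all students: C(12,4) = 495.
Probability = 495/10626 = 15/322.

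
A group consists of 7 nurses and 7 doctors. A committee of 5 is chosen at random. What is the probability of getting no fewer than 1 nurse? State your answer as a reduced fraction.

283/286

Total selections: C(14,5) = 2002.
The complement is all 5 are doctors: C(7,5) = 21.
Probability = 1 − 21/2002 = 1981/2002 = 283/286.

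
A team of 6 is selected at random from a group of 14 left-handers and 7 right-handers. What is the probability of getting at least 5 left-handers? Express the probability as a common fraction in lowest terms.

143/456

Total selections: C(21,6) = 54264.
Favorable selections (at least 5 left-handers): C(14,5)·C(7,1) + C(14,6)·C(7,0) = 14014 + 3003 = 17017.
Probability = 17017/54264 = 143/456.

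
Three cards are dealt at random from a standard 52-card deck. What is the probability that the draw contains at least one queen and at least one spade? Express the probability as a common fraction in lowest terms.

There are C(52,3) = 22100 possible draws.
By inclusion-exclusion on the complements, draws missing all queens or all spades: C(48,3) + C(39,3) − C(36,3) = 17296 + 9139 − 7140 = 19295.
So draws with at least one of each: 22100 − 19295 = 2805, probability 2805/22100 = 33/260.

33/260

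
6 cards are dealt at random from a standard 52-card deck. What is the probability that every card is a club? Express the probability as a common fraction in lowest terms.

There are C(52,6) = 20358520 possible 6-card hands.
Hands that are all clubs: C(13,6) = 1716.
Probability = 1716/20358520 = 33/391510.

33/391510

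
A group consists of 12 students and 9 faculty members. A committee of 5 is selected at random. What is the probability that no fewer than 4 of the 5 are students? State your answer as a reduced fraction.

583/2261

Total selections: C(21,5) = 20349.
Favorable selections (no fewer than 4 students): C(12,4)·C(9,1) + C(12,5)·C(9,0) = 4455 + 792 = 5247.
Probability = 5247/20349 = 583/2261.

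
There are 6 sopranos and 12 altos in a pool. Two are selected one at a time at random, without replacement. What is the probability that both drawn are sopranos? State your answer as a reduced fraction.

Multiply the conditional probabilities at each draw: 6/18 · 5/17 = 30/306 = 5/51.

5/51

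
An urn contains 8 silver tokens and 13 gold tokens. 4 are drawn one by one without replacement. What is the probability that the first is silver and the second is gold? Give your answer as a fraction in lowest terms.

26/105

Multiply the conditional probabilities at each draw: 8/21 · 13/20 = 104/420 = 26/105.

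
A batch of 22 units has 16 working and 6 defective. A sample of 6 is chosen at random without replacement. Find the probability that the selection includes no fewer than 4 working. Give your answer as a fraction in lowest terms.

There are C(22,6) = 74613 ways to choose the 6.
Favorable selections (no fewer than 4 working): C(16,4)·C(6,2) + C(16,5)·C(6,1) + C(16,6)·C(6,0) = 27300 + 26208 + 8008 = 61516.
Probability = 61516/74613 = 8788/10659.

8788/10659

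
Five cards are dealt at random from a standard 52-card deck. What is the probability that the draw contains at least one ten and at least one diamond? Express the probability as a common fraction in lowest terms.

There are C(52,5) = 2598960 possible draws.
By inclusion-exclusion on the complements, draws missing all tens or all diamonds: C(48,5) + C(39,5) − C(36,5) = 1712304 + 575757 − 376992 = 1911069.
So draws with at least one of each: 2598960 − 1911069 = 687891, probability 687891/2598960 = 229297/866320.

229297/866320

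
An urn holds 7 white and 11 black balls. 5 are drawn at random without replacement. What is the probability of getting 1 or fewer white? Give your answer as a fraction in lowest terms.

Total selections: C(18,5) = 8568.
Favorable selections (1 or fewer white): C(7,0)·C(11,5) + C(7,1)·C(11,4) = 462 + 2310 = 2772.
Probability = 2772/8568 = 11/34.

11/34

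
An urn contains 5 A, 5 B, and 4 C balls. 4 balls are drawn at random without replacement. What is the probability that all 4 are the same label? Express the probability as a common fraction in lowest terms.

1/91

There are C(14,4) = 1001 ways to draw 4 balls.
All same label: C(5,4) + C(5,4) + C(4,4) = 5 + 5 + 1 = 11.
Probability = 11/1001 = 1/91.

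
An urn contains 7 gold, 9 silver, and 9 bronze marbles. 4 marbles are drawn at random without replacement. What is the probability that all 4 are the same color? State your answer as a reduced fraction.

287/12650

There are C(25,4) = 12650 ways to draw 4 marbles.
All same color: C(7,4) + C(9,4) + C(9,4) = 35 + 126 + 126 = 287.
Probability = 287/12650.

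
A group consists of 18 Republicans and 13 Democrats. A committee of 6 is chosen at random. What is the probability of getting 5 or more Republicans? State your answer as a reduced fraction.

476/2697

There are C(31,6) = 736281 ways to choose the 6.
Favorable selections (5 or more Republicans): C(18,5)·C(13,1) + C(18,6)·C(13,0) = 111384 + 18564 = 129948.
Probability = 129948/736281 = 476/2697.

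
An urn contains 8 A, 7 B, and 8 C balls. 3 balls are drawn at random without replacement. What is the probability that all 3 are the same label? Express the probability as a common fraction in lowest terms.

21/253

There are C(23,3) = 1771 ways to draw 3 balls.
All same label: C(8,3) + C(7,3) + C(8,3) = 56 + 35 + 56 = 147.
Probability = 147/1771 = 21/253.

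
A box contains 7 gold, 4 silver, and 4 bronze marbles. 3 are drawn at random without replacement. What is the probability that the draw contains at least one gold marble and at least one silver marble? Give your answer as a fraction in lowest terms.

34/65

There are C(15,3) = 455 possible draws.
By inclusion-exclusion on the complements, draws missing all gold or all silver: C(8,3) + C(11,3) − C(4,3) = 56 + 165 − 4 = 217.
So draws with at least one of each: 455 − 217 = 238, probability 238/455 = 34/65.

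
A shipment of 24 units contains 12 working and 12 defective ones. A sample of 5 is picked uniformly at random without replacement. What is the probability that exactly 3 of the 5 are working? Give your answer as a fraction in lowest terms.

55/161

The sample space is all 5-subsets of the 24: C(24,5) = 42504.
Selections with exactly 3 working: choose 3 of the 12 working and 2 of the 12 defective, C(12,3)·C(12,2) = 220·66 = 14520.
Probability = 14520/42504 = 55/161.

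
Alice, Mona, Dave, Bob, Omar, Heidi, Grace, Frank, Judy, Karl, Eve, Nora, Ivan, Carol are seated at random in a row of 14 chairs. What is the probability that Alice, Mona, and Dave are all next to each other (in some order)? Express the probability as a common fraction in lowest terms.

There are 14! = 87178291200 arrangements.
Treat the three as one block: 12! placements × 3! orders within the block = 479001600·6 = 2874009600.
Probability = 2874009600/87178291200 = 3/91.

3/91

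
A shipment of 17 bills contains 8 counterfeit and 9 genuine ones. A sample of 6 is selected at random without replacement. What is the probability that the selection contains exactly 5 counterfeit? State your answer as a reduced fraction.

9/221

The sample space is all 6-subsets of the 17: C(17,6) = 12376.
Selections with exactly 5 counterfeit: choose 5 of the 8 counterfeit and 1 of the 9 genuine, C(8,5)·C(9,1) = 56·9 = 504.
Probability = 504/12376 = 9/221.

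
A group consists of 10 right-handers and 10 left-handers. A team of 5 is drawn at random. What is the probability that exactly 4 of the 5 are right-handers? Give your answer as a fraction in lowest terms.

The sample space is all 5-subsets of the 20: C(20,5) = 15504.
Selections with exactly 4 right-handers: choose 4 of the 10 right-handers and 1 of the 10 left-handers, C(10,4)·C(10,1) = 210·10 = 2100.
Probability = 2100/15504 = 175/1292.

175/1292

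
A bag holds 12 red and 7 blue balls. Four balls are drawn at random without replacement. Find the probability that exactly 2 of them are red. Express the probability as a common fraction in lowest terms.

231/646

The sample space is all 4-subsets of the 19: C(19,4) = 3876.
Selections with exactly 2 red: choose 2 of the 12 red and 2 of the 7 blue, C(12,2)·C(7,2) = 66·21 = 1386.
Probability = 1386/3876 = 231/646.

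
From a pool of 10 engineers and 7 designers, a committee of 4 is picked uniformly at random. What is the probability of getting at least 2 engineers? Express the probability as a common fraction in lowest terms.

Total selections: C(17,4) = 2380.
Count the complement (fewer than 2 engineers): C(10,0)·C(7,4) + C(10,1)·C(7,3) = 35 + 350 = 385.
Probability = 1 − 385/2380 = 1995/2380 = 57/68.

57/68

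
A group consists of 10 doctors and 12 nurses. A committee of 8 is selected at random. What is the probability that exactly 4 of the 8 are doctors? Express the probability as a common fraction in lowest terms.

105/323

There are C(22,8) = 319770 ways to choose 8 from 22.
Selections with exactly 4 doctors: choose 4 of the 10 doctors and 4 of the 12 nurses, C(10,4)·C(12,4) = 210·495 = 103950.
Probability = 103950/319770 = 105/323.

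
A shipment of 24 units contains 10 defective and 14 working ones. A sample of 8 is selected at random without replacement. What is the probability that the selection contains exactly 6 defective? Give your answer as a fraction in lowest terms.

The sample space is all 8-subsets of the 24: C(24,8) = 735471.
Selections with exactly 6 defective: choose 6 of the 10 defective and 2 of the 14 working, C(10,6)·C(14,2) = 210·91 = 19110.
Probability = 19110/735471 = 6370/245157.

6370/245157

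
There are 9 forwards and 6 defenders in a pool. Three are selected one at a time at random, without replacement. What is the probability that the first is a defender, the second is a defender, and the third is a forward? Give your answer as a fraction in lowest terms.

Multiply the conditional probabilities at each draw: 6/15 · 5/14 · 9/13 = 270/2730 = 9/91.

9/91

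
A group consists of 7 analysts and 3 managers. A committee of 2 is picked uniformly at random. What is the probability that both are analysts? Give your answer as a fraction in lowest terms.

7/15

There are C(10,2) = 45 possible selections.
Selections with all analysts: C(7,2) = 21.
Probability = 21/45 = 7/15.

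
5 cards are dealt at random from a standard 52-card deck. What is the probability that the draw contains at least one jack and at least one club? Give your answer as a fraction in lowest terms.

There are C(52,5) = 2598960 possible draws.
By inclusion-exclusion on the complements, draws missing all jacks or all clubs: C(48,5) + C(39,5) − C(36,5) = 1712304 + 575757 − 376992 = 1911069.
So draws with at least one of each: 2598960 − 1911069 = 687891, probability 687891/2598960 = 229297/866320.

229297/866320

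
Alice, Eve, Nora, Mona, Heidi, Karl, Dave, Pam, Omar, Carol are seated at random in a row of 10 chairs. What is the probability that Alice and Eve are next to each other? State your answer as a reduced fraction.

There are 10! = 3628800 arrangements.
Treat Alice and Eve as a block: 9! arrangements of the blocks × 2 orders within the block = 2·362880 = 725760.
Probability = 725760/3628800 = 1/5.

1/5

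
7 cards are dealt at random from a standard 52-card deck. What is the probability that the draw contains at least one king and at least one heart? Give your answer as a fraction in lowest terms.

There are C(52,7) = 133784560 possible draws.
By inclusion-exclusion on the complements, draws missing all kings or all hearts: C(48,7) + C(39,7) − C(36,7) = 73629072 + 15380937 − 8347680 = 80662329.
So draws with at least one of each: 133784560 − 80662329 = 53122231, probability 53122231/133784560.

53122231/133784560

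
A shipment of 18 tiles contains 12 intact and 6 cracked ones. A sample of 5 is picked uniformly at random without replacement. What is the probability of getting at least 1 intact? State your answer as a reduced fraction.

1427/1428

There are C(18,5) = 8568 ways to choose the 5.
The complement is all 5 are cracked: C(6,5) = 6.
Probability = 1 − 6/8568 = 8562/8568 = 1427/1428.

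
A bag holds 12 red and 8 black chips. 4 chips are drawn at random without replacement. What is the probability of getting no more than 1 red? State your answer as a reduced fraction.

There are C(20,4) = 4845 ways to choose the 4.
Favorable selections (no more than 1 red): C(12,0)·C(8,4) + C(12,1)·C(8,3) = 70 + 672 = 742.
Probability = 742/4845.

742/4845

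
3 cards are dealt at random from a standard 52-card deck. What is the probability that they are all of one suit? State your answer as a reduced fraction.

There are C(52,3) = 22100 possible 3-card hands.
Hands of one suit: 4 suits × C(13,3) = 4·286 = 1144.
Probability = 1144/22100 = 22/425.

22/425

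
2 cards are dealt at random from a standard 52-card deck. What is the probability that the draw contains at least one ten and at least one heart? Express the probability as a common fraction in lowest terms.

There are C(52,2) = 1326 possible draws.
By inclusion-exclusion on the complements, draws missing all tens or all hearts: C(48,2) + C(39,2) − C(36,2) = 1128 + 741 − 630 = 1239.
So draws with at least one of each: 1326 − 1239 = 87, probability 87/1326 = 29/442.

29/442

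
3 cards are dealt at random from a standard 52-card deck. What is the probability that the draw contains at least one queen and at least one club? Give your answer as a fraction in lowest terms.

There are C(52,3) = 22100 possible draws.
By inclusion-exclusion on the complements, draws missing all queens or all clubs: C(48,3) + C(39,3) − C(36,3) = 17296 + 9139 − 7140 = 19295.
So draws with at least one of each: 22100 − 19295 = 2805, probability 2805/22100 = 33/260.

33/260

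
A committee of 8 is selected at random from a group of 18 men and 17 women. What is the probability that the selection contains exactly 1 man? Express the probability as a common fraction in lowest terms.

There are C(35,8) = 23535820 ways to choose 8 from 35.
Selections with exactly 1 man: choose 1 of the 18 men and 7 of the 17 women, C(18,1)·C(17,7) = 18·19448 = 350064.
Probability = 350064/23535820 = 468/31465.

468/31465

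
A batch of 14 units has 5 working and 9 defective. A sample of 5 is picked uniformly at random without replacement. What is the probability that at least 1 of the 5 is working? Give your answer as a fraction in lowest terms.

134/143

There are C(14,5) = 2002 ways to choose the 5.
The complement is all 5 are defective: C(9,5) = 126.
Probability = 1 − 126/2002 = 1876/2002 = 134/143.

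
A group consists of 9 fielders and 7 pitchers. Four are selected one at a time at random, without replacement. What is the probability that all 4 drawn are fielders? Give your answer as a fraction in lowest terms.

Multiply the conditional probabilities at each draw: 9/16 · 8/15 · 7/14 · 6/13 = 3024/43680 = 9/130.

9/130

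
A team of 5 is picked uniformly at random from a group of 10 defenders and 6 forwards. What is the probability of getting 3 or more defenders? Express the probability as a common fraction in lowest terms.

There are C(16,5) = 4368 ways to choose the 5.
Favorable selections (3 or more defenders): C(10,3)·C(6,2) + C(10,4)·C(6,1) + C(10,5)·C(6,0) = 1800 + 1260 + 252 = 3312.
Probability = 3312/4368 = 69/91.

69/91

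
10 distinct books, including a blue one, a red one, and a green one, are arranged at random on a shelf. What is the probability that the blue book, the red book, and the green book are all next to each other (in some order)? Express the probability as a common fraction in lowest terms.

There are 10! = 3628800 arrangements.
Treat the three as one block: 8! placements × 3! orders within the block = 40320·6 = 241920.
Probability = 241920/3628800 = 1/15.

1/15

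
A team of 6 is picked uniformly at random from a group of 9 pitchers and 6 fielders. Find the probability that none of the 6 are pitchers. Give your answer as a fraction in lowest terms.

1/5005

There are C(15,6) = 5005 possible selections.
Selections with no pitchers (all fielders): C(6,6) = 1.
Probability = 1/5005.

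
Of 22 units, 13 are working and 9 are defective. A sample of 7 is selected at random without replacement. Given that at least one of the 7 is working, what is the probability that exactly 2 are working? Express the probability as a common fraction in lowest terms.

63/1093

Work in counts. Selections with at least one working: C(22,7) − C(9,7) = 170544 − 36 = 170508.
Of those, selections where exactly 2 are working: C(13,2)·C(9,5) = 78·126 = 9828.
Conditional probability = 9828/170508 = 63/1093.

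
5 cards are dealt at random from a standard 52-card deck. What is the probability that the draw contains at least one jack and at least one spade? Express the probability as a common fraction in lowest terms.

There are C(52,5) = 2598960 possible draws.
By inclusion-exclusion on the complements, draws missing all jacks or all spades: C(48,5) + C(39,5) − C(36,5) = 1712304 + 575757 − 376992 = 1911069.
So draws with at least one of each: 2598960 − 1911069 = 687891, probability 687891/2598960 = 229297/866320.

229297/866320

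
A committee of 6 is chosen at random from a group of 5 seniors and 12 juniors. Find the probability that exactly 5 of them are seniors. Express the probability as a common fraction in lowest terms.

3/3094

Total number of selections: C(17,6) = 12376.
Selections with exactly 5 seniors: choose 5 of the 5 seniors and 1 of the 12 juniors, C(5,5)·C(12,1) = 1·12 = 12.
Probability = 12/12376 = 3/3094.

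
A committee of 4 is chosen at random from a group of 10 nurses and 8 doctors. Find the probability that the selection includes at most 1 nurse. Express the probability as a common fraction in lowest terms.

7/34

There are C(18,4) = 3060 ways to choose the 4.
Favorable selections (at most 1 nurse): C(10,0)·C(8,4) + C(10,1)·C(8,3) = 70 + 560 = 630.
Probability = 630/3060 = 7/34.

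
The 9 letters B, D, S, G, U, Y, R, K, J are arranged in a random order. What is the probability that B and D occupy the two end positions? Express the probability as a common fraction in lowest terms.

1/36

There are 9! = 362880 arrangements.
Place B and D at the ends in 2 ways, arrange the remaining 7 in 7! = 5040 ways: 2·5040 = 10080.
Probability = 10080/362880 = 1/36.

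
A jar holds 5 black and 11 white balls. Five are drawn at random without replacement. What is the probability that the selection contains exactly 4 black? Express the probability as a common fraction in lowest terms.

There are C(16,5) = 4368 ways to choose 5 from 16.
Selections with exactly 4 black: choose 4 of the 5 black and 1 of the 11 white, C(5,4)·C(11,1) = 5·11 = 55.
Probability = 55/4368.

55/4368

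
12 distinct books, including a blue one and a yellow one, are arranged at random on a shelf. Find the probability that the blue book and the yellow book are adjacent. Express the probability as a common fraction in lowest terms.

There are 12! = 479001600 arrangements.
Treat the blue book and the yellow book as a block: 11! arrangements of the blocks × 2 orders within the block = 2·39916800 = 79833600.
Probability = 79833600/479001600 = 1/6.

1/6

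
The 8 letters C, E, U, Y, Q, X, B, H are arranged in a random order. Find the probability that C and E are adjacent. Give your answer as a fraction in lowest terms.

There are 8! = 40320 arrangements.
Treat C and E as a block: 7! arrangements of the blocks × 2 orders within the block = 2·5040 = 10080.
Probability = 10080/40320 = 1/4.

1/4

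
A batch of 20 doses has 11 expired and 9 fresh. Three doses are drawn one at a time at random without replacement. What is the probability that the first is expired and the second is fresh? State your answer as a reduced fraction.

99/380

Multiply the conditional probabilities at each draw: 11/20 · 9/19 = 99/380.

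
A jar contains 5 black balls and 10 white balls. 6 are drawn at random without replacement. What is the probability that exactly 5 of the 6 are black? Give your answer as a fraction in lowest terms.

Total number of selections: C(15,6) = 5005.
Selections with exactly 5 black: choose 5 of the 5 black and 1 of the 10 white, C(5,5)·C(10,1) = 1·10 = 10.
Probability = 10/5005 = 2/1001.

2/1001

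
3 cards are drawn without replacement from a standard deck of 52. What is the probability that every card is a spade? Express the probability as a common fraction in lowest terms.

11/850

There are C(52,3) = 22100 possible 3-card hands.
Hands that are all spades: C(13,3) = 286.
Probability = 286/22100 = 11/850.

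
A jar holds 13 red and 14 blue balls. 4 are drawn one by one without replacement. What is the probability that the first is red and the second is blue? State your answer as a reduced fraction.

Multiply the conditional probabilities at each draw: 13/27 · 14/26 = 182/702 = 7/27.

7/27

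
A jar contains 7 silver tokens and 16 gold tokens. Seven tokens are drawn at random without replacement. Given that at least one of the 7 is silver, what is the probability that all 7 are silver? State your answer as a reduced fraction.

1/233717

Work in counts. Selections with at least one silver: C(23,7) − C(16,7) = 245157 − 11440 = 233717.
Of those, selections where all 7 are silver: C(7,7) = 1.
Conditional probability = 1/233717.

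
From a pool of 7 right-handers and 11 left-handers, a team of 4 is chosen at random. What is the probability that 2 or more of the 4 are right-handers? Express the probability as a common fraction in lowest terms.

There are C(18,4) = 3060 ways to choose the 4.
Count the complement (fewer than 2 right-handers): C(7,0)·C(11,4) + C(7,1)·C(11,3) = 330 + 1155 = 1485.
Probability = 1 − 1485/3060 = 1575/3060 = 35/68.

35/68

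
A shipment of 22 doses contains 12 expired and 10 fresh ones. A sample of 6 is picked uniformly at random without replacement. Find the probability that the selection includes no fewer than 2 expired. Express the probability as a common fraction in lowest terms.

309/323

Total selections: C(22,6) = 74613.
Favorable selections (no fewer than 2 expired): C(12,2)·C(10,4) + C(12,3)·C(10,3) + C(12,4)·C(10,2) + C(12,5)·C(10,1) + C(12,6)·C(10,0) = 13860 + 26400 + 22275 + 7920 + 924 = 71379.
Probability = 71379/74613 = 309/323.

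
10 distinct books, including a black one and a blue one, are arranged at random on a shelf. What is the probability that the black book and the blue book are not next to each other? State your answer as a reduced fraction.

There are 10! = 3628800 arrangements.
Arrangements with the black book and the blue book adjacent: 2·9! = 725760.
So not adjacent: 3628800 − 725760 = 2903040, probability 2903040/3628800 = 4/5.

4/5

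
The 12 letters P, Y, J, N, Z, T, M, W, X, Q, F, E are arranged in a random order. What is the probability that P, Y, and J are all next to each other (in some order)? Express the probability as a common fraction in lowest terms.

There are 12! = 479001600 arrangements.
Treat the three as one block: 10! placements × 3! orders within the block = 3628800·6 = 21772800.
Probability = 21772800/479001600 = 1/22.

1/22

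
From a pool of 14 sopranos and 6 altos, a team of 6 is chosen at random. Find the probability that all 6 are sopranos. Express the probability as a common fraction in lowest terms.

1001/12920

There are C(20,6) = 38760 possible selections.
Selections with all sopranos: C(14,6) = 3003.
Probability = 3003/38760 = 1001/12920.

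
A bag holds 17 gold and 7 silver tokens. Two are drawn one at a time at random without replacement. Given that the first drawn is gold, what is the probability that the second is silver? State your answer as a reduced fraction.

7/23

After removing one gold, 23 remain: 16 gold and 7 silver.
So the probability the next is silver is 7/23.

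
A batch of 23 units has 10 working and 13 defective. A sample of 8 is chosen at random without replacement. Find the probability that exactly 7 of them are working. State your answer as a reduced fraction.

260/81719

Total number of selections: C(23,8) = 490314.
Selections with exactly 7 working: choose 7 of the 10 working and 1 of the 13 defective, C(10,7)·C(13,1) = 120·13 = 1560.
Probability = 1560/490314 = 260/81719.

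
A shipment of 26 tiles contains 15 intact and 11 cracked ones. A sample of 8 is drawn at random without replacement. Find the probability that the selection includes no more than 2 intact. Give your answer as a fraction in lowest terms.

15/437

Total selections: C(26,8) = 1562275.
Favorable selections (no more than 2 intact): C(15,0)·C(11,8) + C(15,1)·C(11,7) + C(15,2)·C(11,6) = 165 + 4950 + 48510 = 53625.
Probability = 53625/1562275 = 15/437.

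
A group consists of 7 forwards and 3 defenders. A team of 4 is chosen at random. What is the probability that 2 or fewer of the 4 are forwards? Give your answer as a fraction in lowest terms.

1/3

There are C(10,4) = 210 ways to choose the 4.
Favorable selections (2 or fewer forwards): C(7,1)·C(3,3) + C(7,2)·C(3,2) = 7 + 63 = 70.
Probability = 70/210 = 1/3.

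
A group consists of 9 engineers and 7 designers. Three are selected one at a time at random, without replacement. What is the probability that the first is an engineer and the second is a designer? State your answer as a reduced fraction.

Multiply the conditional probabilities at each draw: 9/16 · 7/15 = 63/240 = 21/80.

21/80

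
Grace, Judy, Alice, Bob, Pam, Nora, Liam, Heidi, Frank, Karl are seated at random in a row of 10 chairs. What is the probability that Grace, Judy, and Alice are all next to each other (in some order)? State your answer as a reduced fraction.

There are 10! = 3628800 arrangements.
Treat the three as one block: 8! placements × 3! orders within the block = 40320·6 = 241920.
Probability = 241920/3628800 = 1/15.

1/15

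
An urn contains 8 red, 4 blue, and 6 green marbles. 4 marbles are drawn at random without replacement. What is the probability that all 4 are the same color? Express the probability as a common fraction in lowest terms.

43/1530

There are C(18,4) = 3060 ways to draw 4 marbles.
All same color: C(8,4) + C(4,4) + C(6,4) = 70 + 1 + 15 = 86.
Probability = 86/3060 = 43/1530.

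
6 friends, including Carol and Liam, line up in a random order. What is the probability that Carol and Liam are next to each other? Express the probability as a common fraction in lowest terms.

1/3

There are 6! = 720 arrangements.
Treat Carol and Liam as a block: 5! arrangements of the blocks × 2 orders within the block = 2·120 = 240.
Probability = 240/720 = 1/3.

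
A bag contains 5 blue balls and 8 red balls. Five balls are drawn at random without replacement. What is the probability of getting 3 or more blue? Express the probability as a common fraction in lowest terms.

107/429

There are C(13,5) = 1287 ways to choose the 5.
Favorable selections (3 or more blue): C(5,3)·C(8,2) + C(5,4)·C(8,1) + C(5,5)·C(8,0) = 280 + 40 + 1 = 321.
Probability = 321/1287 = 107/429.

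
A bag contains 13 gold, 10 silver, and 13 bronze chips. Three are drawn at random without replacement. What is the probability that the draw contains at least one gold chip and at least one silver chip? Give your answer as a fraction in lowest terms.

There are C(36,3) = 7140 possible draws.
By inclusion-exclusion on the complements, draws missing all gold or all silver: C(23,3) + C(26,3) − C(13,3) = 1771 + 2600 − 286 = 4085.
So draws with at least one of each: 7140 − 4085 = 3055, probability 3055/7140 = 611/1428.

611/1428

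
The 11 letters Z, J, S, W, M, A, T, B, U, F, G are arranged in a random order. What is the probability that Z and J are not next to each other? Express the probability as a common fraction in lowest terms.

There are 11! = 39916800 arrangements.
Arrangements with Z and J adjacent: 2·10! = 7257600.
So not adjacent: 39916800 − 7257600 = 32659200, probability 32659200/39916800 = 9/11.

9/11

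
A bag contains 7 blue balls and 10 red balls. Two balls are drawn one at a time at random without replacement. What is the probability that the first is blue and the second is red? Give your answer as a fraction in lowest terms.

35/136

Multiply the conditional probabilities at each draw: 7/17 · 10/16 = 70/272 = 35/136.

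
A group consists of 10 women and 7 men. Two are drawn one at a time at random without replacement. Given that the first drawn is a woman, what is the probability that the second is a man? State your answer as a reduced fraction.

After removing one woman, 16 remain: 9 women and 7 men.
So the probability the next is a man is 7/16.

7/16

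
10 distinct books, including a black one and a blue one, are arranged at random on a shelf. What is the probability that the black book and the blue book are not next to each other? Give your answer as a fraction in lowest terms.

There are 10! = 3628800 arrangements.
Arrangements with the black book and the blue book adjacent: 2·9! = 725760.
So not adjacent: 3628800 − 725760 = 2903040, probability 2903040/3628800 = 4/5.

4/5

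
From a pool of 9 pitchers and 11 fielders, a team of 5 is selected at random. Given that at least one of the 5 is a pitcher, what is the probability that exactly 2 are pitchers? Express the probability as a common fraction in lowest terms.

Work in counts. Selections with at least one pitcher: C(20,5) − C(11,5) = 15504 − 462 = 15042.
Of those, selections where exactly 2 are pitchers: C(9,2)·C(11,3) = 36·165 = 5940.
Conditional probability = 5940/15042 = 990/2507.

990/2507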